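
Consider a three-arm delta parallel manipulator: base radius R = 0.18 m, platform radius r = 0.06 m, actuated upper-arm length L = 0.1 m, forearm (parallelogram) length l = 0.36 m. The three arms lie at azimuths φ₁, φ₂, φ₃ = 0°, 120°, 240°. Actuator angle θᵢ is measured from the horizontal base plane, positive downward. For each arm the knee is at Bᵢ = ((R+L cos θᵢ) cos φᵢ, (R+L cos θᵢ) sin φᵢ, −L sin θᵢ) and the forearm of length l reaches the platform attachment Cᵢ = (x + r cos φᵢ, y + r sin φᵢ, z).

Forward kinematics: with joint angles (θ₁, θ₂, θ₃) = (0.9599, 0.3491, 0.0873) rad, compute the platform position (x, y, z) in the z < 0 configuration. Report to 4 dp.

φ1=0.0°: virtual centre (0.1774, 0.0000, -0.0819), radius l
φ2=120.0°: virtual centre (-0.1070, 0.1853, -0.0342), radius l
φ3=240.0°: virtual centre (-0.1098, -0.1902, -0.0087), radius l
|O₂|²−|O₁|² = 0.0088;  |O₃|²−|O₁|² = 0.0101
[-0.5687 0.3706 0.0954]·P = 0.0088;  [-0.5743 -0.3804 0.1464]·P = 0.0101
det = 0.4292;  x = -0.0165+0.2110z,  y = -0.0017+0.0663z
sphere 1 gives Az²+Bz+C=0 with A=1.0489, B=0.0818, C=-0.0853;  B²−4AC=0.3645;  roots -0.3268, 0.2488;  negative root z = -0.3268
x = -0.0855, y = -0.0233

(-0.0855, -0.0233, -0.3268)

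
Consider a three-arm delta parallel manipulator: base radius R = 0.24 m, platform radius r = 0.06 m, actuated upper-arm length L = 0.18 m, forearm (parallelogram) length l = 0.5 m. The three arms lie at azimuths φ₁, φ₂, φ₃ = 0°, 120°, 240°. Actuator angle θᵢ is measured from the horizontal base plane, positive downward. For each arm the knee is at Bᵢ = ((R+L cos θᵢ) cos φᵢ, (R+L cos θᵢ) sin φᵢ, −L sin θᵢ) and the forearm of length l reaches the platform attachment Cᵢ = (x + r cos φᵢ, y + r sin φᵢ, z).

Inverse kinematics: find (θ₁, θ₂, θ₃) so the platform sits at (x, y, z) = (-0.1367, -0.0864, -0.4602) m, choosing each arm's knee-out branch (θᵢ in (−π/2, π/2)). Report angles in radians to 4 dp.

θ₁ = 1.1344, θ₂ = 0.6981, θ₃ = 0.0870

rotate P by −φ1: (-0.1367, -0.0864, -0.4602)
  A=0.3167, B=-0.4602, C=(l²−L²−A²−y'²−z²)/(2L)=-0.2832
  γ=atan2(-0.4602,0.3167)=-0.9680;  ψ=arccos(-0.5069)=2.1024;  θ1=γ+ψ≈1.1344
arm 2 (φ=120.0°): x'=-0.0065, y'=0.1616
  e−x'=0.1865;  (l²−L²−(e−x')²−y'²−z²)/2L = -0.1530
  θ2 = atan2(B,A) + arccos(C/0.4965) = 0.6981
φ3=240.0° → target in arm frame (0.1432, -0.0752)
  A=0.0368, B=-0.4602, C=(l²−L²−A²−y'²−z²)/(2L)=-0.0033
  γ=atan2(-0.4602,0.0368)=-1.4909;  ψ=arccos(-0.0072)=1.5780;  θ3=γ+ψ≈0.0870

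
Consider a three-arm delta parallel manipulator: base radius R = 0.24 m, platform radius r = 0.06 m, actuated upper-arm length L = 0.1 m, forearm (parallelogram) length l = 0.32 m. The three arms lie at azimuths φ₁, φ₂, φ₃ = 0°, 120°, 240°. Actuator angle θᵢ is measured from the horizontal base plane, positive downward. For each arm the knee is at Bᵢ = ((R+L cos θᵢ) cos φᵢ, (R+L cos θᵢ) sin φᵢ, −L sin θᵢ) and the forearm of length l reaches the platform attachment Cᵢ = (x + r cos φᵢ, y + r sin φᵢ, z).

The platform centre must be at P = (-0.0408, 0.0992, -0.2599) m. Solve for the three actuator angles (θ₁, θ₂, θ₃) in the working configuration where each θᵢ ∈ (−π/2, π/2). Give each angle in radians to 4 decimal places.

θ₁ = 1.2217, θ₂ = -0.0874, θ₃ = 1.3958

φ1=0.0° → target in arm frame (-0.0408, 0.0992)
  e−x'=0.2208;  (l²−L²−(e−x')²−y'²−z²)/2L = -0.1687
  θ1 = atan2(B,A) + arccos(C/0.3410) = 1.2217
rotate P by −φ2: (0.1063, -0.0143, -0.2599)
  e−x'=0.0737;  (l²−L²−(e−x')²−y'²−z²)/2L = 0.0961
  γ=atan2(-0.2599,0.0737)=-1.2945;  ψ=arccos(0.3557)=1.2071;  θ2=γ+ψ≈-0.0874
arm 3 (φ=240.0°): x'=-0.0655, y'=-0.0849
  A=0.2455, B=-0.2599, C=(l²−L²−A²−y'²−z²)/(2L)=-0.2132
  γ=atan2(-0.2599,0.2455)=-0.8139;  ψ=arccos(-0.5963)=2.2097;  θ3=γ+ψ≈1.3958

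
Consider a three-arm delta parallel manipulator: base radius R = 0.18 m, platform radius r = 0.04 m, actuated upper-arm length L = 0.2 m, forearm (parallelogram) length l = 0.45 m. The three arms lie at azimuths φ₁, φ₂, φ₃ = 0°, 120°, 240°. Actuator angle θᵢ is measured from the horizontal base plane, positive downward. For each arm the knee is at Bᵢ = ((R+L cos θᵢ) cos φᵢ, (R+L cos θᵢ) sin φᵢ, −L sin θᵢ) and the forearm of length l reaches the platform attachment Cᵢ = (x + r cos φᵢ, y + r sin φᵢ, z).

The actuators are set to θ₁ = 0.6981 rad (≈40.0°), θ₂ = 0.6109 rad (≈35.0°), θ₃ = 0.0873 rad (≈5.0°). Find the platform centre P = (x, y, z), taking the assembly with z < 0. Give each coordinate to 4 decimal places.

(-0.0606, -0.0761, -0.3959)

arm 1 at φ=0.0°: e+L cos θ1 = 0.2932;  O1 = (0.2932, 0.0000, -0.1286)
φ2=120.0°: virtual centre (-0.1519, 0.2631, -0.1147), radius l
O3 = (0.3392·cos240.0°, 0.3392·sin240.0°, -0.0174) = (-0.1696, -0.2938, -0.0174)
subtract pairs → two planes through P
plane₁₂: -0.8903x+0.5262y+0.0277z = 0.0030
det = 1.0102;  x = -0.0084+0.1319z,  y = -0.0086+0.1705z
into |P−O₁|² = l²: 1.0465z² + 0.1746z + -0.0949 = 0;  Δ = 0.4277;  z = -0.3959 or 0.2291 → z<0 root = -0.3959
x = -0.0606, y = -0.0761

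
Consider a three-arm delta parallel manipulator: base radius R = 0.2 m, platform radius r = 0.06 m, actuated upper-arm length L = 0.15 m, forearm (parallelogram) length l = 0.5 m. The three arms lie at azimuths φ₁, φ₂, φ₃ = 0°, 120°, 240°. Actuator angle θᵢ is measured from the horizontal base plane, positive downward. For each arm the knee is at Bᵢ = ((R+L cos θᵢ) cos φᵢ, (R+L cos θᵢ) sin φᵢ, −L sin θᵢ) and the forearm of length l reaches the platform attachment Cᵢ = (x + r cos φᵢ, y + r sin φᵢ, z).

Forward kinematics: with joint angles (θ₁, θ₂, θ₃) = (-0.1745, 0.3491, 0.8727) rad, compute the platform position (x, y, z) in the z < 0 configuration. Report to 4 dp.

φ1=0.0°: virtual centre (0.2877, 0.0000, 0.0260), radius l
S2 = (0.2810·cos120.0°, 0.2810·sin120.0°, -0.0513) = (-0.1405, 0.2433, -0.0513)
S3 = (0.2364·cos240.0°, 0.2364·sin240.0°, -0.1149) = (-0.1182, -0.2047, -0.1149)
|S₂|²−|S₁|² = -0.0019;  |S₃|²−|S₁|² = -0.0144
linear system: -0.8564x+0.4866y = -0.0019−-0.1547z; -0.8119x+-0.4095y = -0.0144−-0.2819z
Cramer: x(z) = 0.0104-0.2689z;  y(z) = 0.0144-0.1553z
sphere 1 gives Az²+Bz+C=0 with A=1.0964, B=0.0926, C=-0.1722;  B²−4AC=0.7639;  roots -0.4408, 0.3563;  negative root z = -0.4408
x = 0.1289, y = 0.0829

(0.1289, 0.0829, -0.4408)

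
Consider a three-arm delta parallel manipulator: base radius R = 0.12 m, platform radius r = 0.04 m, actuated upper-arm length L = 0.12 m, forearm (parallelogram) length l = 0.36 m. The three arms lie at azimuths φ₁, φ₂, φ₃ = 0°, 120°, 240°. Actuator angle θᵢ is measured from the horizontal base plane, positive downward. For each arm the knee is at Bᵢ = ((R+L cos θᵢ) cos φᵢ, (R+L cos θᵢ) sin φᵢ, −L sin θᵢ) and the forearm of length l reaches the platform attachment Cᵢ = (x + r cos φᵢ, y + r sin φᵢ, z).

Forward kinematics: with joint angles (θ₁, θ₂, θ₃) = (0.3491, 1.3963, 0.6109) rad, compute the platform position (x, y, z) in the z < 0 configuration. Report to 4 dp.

arm 1 at φ=0.0°: e+L cos θ1 = 0.1928;  O1 = (0.1928, 0.0000, -0.0410)
φ2=120.0°: virtual centre (-0.0504, 0.0873, -0.1182), radius l
arm 3 at φ=240.0°: e+L cos θ3 = 0.1783;  O3 = (-0.0891, -0.1544, -0.0688)
subtract pairs → two planes through P
[-0.4864 0.1746 -0.1543]·P = -0.0147;  [-0.5638 -0.3088 -0.0556]·P = -0.0023
Cramer: x(z) = 0.0199-0.2306z;  y(z) = -0.0288+0.2411z
quadratic in z: (1.1113)z²+(0.1479)z+(-0.0972)=0, √Δ=0.6738 → z ∈ {-0.3697, 0.2366}; z = -0.3697 (taking z<0)
x = 0.1051, y = -0.1179

(0.1051, -0.1179, -0.3697)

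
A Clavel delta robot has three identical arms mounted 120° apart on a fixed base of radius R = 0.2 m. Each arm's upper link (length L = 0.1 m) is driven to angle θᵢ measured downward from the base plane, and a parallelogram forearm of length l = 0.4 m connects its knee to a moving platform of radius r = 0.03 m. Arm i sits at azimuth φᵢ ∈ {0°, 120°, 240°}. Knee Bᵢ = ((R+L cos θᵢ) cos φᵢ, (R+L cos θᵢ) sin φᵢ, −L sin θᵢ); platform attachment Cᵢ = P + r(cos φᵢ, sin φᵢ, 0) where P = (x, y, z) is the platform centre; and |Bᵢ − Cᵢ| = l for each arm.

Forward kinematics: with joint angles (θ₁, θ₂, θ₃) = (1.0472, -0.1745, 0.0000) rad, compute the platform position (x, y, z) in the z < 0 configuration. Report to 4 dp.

arm 1 at φ=0.0°: ρ1 = 0.2200;  centre 1 = (0.2200, 0.0000, -0.0866)
arm 2 at φ=120.0°: ρ2 = 0.2685;  centre 2 = (-0.1342, 0.2325, 0.0174)
centre 3 = (0.2700·cos240.0°, 0.2700·sin240.0°, 0.0000) = (-0.1350, -0.2338, 0.0000)
eliminate P² terms by subtracting sphere 1 from 2 and 3
plane₁₂: -0.7085x+0.4650y+0.2079z = 0.0165
Cramer: x(z) = -0.0236+0.2688z;  y(z) = -0.0005-0.0377z
quadratic in z: (1.0737)z²+(0.0423)z+(-0.0932)=0, √Δ=0.6339 → z ∈ {-0.3149, 0.2755}; z = -0.3149 (taking z<0)
x = -0.1082, y = 0.0113

(-0.1082, 0.0113, -0.3149)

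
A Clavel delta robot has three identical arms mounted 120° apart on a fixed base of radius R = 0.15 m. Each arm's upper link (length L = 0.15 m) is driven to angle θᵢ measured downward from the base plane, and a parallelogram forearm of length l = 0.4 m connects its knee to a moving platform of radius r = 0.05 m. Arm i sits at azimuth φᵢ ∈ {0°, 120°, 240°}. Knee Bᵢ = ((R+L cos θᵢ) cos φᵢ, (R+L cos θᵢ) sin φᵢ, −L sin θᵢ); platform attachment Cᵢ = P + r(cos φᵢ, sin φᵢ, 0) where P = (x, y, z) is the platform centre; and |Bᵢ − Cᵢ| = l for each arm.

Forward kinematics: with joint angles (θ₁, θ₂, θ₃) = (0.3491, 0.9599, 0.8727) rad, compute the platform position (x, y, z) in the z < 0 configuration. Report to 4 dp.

(0.1004, -0.0149, -0.4255)

φ1=0.0°: virtual centre (0.2410, 0.0000, -0.0513), radius l
φ2=120.0°: virtual centre (-0.0930, 0.1611, -0.1229), radius l
S3 = (0.1964·cos240.0°, 0.1964·sin240.0°, -0.1149) = (-0.0982, -0.1701, -0.1149)
|S₂|²−|S₁|² = -0.0110;  |S₃|²−|S₁|² = -0.0089
linear system: -0.6679x+0.3222y = -0.0110−-0.1431z; -0.6783x+-0.3402y = -0.0089−-0.1272z
det = 0.4458;  x = 0.0148+-0.2012z,  y = -0.0034+0.0272z
into |P−S₁|² = l²: 1.0412z² + 0.1934z + -0.1062 = 0;  Δ = 0.4798;  z = -0.4255 or 0.2398 → z<0 root = -0.4255
x = 0.1004, y = -0.0149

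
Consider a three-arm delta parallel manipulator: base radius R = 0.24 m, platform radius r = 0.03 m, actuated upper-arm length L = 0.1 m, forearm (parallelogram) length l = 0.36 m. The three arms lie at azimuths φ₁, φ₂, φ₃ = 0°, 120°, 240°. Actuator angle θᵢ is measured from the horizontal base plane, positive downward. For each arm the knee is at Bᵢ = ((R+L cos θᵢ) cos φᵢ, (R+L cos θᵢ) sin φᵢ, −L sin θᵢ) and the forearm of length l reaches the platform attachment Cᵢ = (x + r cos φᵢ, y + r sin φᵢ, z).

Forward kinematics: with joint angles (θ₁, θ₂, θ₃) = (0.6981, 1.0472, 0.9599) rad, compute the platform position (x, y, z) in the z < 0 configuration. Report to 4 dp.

(0.0265, -0.0068, -0.3131)

arm 1 at φ=0.0°: ρ1 = 0.2866;  centre 1 = (0.2866, 0.0000, -0.0643)
centre 2 = (0.2600·cos120.0°, 0.2600·sin120.0°, -0.0866) = (-0.1300, 0.2252, -0.0866)
arm 3 at φ=240.0°: ρ3 = 0.2674;  centre 3 = (-0.1337, -0.2315, -0.0819)
subtract pairs → two planes through P
plane₁₂: -0.8332x+0.4503y+-0.0447z = -0.0112
Cramer: x(z) = 0.0115-0.0478z;  y(z) = -0.0035+0.0107z
quadratic in z: (1.0024)z²+(0.1548)z+(-0.0498)=0, √Δ=0.4729 → z ∈ {-0.3131, 0.1587}; z = -0.3131 (taking z<0)
x = 0.0265, y = -0.0068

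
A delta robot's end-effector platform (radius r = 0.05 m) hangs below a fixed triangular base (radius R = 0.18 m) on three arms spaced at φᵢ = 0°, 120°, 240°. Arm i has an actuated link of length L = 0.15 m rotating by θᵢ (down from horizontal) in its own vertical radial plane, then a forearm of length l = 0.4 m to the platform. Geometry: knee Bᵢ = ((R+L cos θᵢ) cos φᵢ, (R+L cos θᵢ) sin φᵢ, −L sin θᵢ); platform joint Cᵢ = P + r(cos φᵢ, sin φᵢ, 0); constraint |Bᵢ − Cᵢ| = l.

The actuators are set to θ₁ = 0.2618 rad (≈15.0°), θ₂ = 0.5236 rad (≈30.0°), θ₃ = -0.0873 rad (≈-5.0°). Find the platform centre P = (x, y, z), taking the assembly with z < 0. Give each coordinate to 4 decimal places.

(-0.0031, -0.0655, -0.3189)

arm 1 at φ=0.0°: e+L cos θ1 = 0.2749;  centre 1 = (0.2749, 0.0000, -0.0388)
arm 2 at φ=120.0°: e+L cos θ2 = 0.2599;  centre 2 = (-0.1300, 0.2251, -0.0750)
centre 3 = (0.2794·cos240.0°, 0.2794·sin240.0°, 0.0131) = (-0.1397, -0.2420, 0.0131)
eliminate P² terms by subtracting sphere 1 from 2 and 3
plane₁₂: -0.8097x+0.4502y+-0.0724z = -0.0039
Cramer: x(z) = 0.0018+0.0153z;  y(z) = -0.0055+0.1883z
sphere 1 gives Az²+Bz+C=0 with A=1.0357, B=0.0672, C=-0.0839;  B²−4AC=0.3520;  roots -0.3189, 0.2540;  negative root z = -0.3189
x = -0.0031, y = -0.0655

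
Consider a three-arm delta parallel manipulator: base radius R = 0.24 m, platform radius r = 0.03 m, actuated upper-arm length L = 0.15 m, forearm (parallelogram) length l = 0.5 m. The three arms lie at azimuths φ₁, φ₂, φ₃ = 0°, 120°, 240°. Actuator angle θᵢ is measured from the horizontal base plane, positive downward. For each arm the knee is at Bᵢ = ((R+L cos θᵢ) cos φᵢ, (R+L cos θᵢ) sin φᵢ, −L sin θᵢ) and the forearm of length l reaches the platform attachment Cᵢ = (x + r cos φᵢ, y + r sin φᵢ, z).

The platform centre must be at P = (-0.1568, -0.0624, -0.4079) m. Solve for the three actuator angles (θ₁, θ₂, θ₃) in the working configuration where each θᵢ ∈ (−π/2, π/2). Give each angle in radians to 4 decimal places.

θ₁ = 1.2215, θ₂ = 0.4363, θ₃ = -0.1745

rotate P by −φ1: (-0.1568, -0.0624, -0.4079)
  e−x'=0.3668;  (l²−L²−(e−x')²−y'²−z²)/2L = -0.2577
  θ1 = atan2(B,A) + arccos(C/0.5486) = 1.2215
φ2=120.0° → target in arm frame (0.0244, 0.1670)
  A=0.1856, B=-0.4079, C=(l²−L²−A²−y'²−z²)/(2L)=-0.0041
  θ2 = atan2(B,A) + arccos(C/0.4482) = 0.4363
rotate P by −φ3: (0.1324, -0.1046, -0.4079)
  e−x'=0.0776;  (l²−L²−(e−x')²−y'²−z²)/2L = 0.1472
  √(A²+B²)=0.4152;  θ3 = -1.3829+1.2084 ≈ -0.1745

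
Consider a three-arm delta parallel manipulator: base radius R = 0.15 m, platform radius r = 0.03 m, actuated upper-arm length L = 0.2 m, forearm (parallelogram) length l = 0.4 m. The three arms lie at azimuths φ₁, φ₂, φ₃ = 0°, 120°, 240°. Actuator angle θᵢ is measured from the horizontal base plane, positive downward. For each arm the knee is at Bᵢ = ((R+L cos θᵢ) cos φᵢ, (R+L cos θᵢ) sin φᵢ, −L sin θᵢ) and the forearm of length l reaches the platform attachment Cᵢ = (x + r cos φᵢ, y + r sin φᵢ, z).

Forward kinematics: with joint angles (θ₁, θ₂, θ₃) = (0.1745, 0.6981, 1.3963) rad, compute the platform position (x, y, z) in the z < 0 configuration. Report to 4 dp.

S1 = (0.3170·cos0.0°, 0.3170·sin0.0°, -0.0347) = (0.3170, 0.0000, -0.0347)
arm 2 at φ=120.0°: ρ2 = 0.2732;  S2 = (-0.1366, 0.2366, -0.1286)
S3 = (0.1547·cos240.0°, 0.1547·sin240.0°, -0.1970) = (-0.0774, -0.1340, -0.1970)
|S₂|²−|S₁|² = -0.0105;  |S₃|²−|S₁|² = -0.0389
linear system: -0.9071x+0.4732y = -0.0105−-0.1877z; -0.7886x+-0.2680y = -0.0389−-0.3245z
det = 0.6163;  x = 0.0345+-0.3307z,  y = 0.0439+-0.2375z
quadratic in z: (1.1658)z²+(0.2355)z+(-0.0771)=0, √Δ=0.6441 → z ∈ {-0.3772, 0.1752}; z = -0.3772 (taking z<0)
x = 0.1592, y = 0.1335

(0.1592, 0.1335, -0.3772)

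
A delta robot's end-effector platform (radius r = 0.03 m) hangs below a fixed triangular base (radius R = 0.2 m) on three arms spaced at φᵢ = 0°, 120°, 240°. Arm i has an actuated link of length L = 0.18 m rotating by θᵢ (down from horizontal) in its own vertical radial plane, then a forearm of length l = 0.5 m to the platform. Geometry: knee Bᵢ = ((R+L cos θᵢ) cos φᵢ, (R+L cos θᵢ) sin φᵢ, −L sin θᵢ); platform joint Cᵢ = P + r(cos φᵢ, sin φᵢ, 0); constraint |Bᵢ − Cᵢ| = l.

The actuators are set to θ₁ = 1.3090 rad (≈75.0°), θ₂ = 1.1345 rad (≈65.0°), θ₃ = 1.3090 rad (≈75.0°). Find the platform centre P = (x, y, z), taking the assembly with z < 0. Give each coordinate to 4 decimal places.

(-0.0164, 0.0284, -0.6154)

arm 1 at φ=0.0°: (R−r)+L cos θ1 = 0.2166;  S1 = (0.2166, 0.0000, -0.1739)
S2 = (0.2461·cos120.0°, 0.2461·sin120.0°, -0.1631) = (-0.1230, 0.2131, -0.1631)
S3 = (0.2166·cos240.0°, 0.2166·sin240.0°, -0.1739) = (-0.1083, -0.1876, -0.1739)
subtract pairs → two planes through P
plane₁₂: -0.6792x+0.4262y+0.0215z = 0.0100
Cramer: x(z) = -0.0071+0.0151z;  y(z) = 0.0122-0.0262z
into |P−S₁|² = l²: 1.0009z² + 0.3403z + -0.1696 = 0;  Δ = 0.7948;  z = -0.6154 or 0.2754 → z<0 root = -0.6154
x = -0.0164, y = 0.0284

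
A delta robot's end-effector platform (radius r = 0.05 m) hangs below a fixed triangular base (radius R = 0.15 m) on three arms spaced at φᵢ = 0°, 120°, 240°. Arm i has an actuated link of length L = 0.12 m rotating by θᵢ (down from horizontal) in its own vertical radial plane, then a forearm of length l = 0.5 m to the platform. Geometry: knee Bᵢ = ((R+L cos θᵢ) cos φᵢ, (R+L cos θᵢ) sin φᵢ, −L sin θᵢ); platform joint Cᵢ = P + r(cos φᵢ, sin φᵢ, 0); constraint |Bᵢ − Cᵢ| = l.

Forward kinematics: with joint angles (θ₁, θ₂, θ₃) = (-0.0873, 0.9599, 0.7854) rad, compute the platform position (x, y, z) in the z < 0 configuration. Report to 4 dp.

(0.1758, -0.0312, -0.4866)

φ1=0.0°: virtual centre (0.2195, 0.0000, 0.0105), radius l
arm 2 at φ=120.0°: ρ2 = 0.1688;  O2 = (-0.0844, 0.1462, -0.0983)
arm 3 at φ=240.0°: ρ3 = 0.1849;  O3 = (-0.0924, -0.1601, -0.0849)
eliminate P² terms by subtracting sphere 1 from 2 and 3
plane₁₂: -0.6079x+0.2924y+-0.2175z = -0.0101
det = 0.3771;  x = 0.0140+-0.3325z,  y = -0.0056+0.0526z
quadratic in z: (1.1133)z²+(0.1152)z+(-0.2076)=0, √Δ=0.9684 → z ∈ {-0.4866, 0.3832}; z = -0.4866 (taking z<0)
x = 0.1758, y = -0.0312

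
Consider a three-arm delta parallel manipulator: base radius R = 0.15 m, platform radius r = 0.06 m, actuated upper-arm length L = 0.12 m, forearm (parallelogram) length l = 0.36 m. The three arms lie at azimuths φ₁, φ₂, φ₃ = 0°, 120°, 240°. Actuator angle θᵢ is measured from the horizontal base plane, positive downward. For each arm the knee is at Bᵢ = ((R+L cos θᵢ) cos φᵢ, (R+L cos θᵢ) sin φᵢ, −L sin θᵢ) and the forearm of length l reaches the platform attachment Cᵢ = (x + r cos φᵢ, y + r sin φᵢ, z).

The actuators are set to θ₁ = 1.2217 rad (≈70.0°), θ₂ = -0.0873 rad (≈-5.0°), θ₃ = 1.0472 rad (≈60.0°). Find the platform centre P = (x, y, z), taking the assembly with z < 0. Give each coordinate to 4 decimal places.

(-0.1077, 0.1342, -0.3464)

arm 1 at φ=0.0°: ρ1 = 0.1310;  S1 = (0.1310, 0.0000, -0.1128)
S2 = (0.2095·cos120.0°, 0.2095·sin120.0°, 0.0105) = (-0.1048, 0.1815, 0.0105)
S3 = (0.1500·cos240.0°, 0.1500·sin240.0°, -0.1039) = (-0.0750, -0.1299, -0.1039)
eliminate P² terms by subtracting sphere 1 from 2 and 3
plane₁₂: -0.4716x+0.3629y+0.2464z = 0.0141
det = 0.2721;  x = -0.0180+0.2589z,  y = 0.0155+-0.3426z
quadratic in z: (1.1844)z²+(0.1377)z+(-0.0944)=0, √Δ=0.6828 → z ∈ {-0.3464, 0.2301}; z = -0.3464 (taking z<0)
x = -0.1077, y = 0.1342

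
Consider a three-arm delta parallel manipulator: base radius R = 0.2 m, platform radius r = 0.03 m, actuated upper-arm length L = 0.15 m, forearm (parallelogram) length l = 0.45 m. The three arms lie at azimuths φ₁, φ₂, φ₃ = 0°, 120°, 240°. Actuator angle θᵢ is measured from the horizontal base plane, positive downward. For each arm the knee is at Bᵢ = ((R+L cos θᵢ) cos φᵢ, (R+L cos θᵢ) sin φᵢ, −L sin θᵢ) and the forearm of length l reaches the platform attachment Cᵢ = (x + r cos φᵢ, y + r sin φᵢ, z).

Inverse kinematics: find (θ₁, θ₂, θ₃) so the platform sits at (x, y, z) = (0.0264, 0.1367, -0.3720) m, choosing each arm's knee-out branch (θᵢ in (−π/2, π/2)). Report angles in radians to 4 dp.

rotate P by −φ1: (0.0264, 0.1367, -0.3720)
  A cos θ + B sin θ = C:  0.1436·cos θ + -0.3720·sin θ = 0.0077
  θ1 = atan2(B,A) + arccos(C/0.3988) = 0.3491
arm 2 (φ=120.0°): x'=0.1052, y'=-0.0912
  A=0.0648, B=-0.3720, C=(l²−L²−A²−y'²−z²)/(2L)=0.0970
  θ2 = atan2(B,A) + arccos(C/0.3776) = -0.0873
rotate P by −φ3: (-0.1316, -0.0455, -0.3720)
  e−x'=0.3016;  (l²−L²−(e−x')²−y'²−z²)/2L = -0.1714
  θ3 = atan2(B,A) + arccos(C/0.4789) = 1.0472

θ₁ = 0.3491, θ₂ = -0.0873, θ₃ = 1.0472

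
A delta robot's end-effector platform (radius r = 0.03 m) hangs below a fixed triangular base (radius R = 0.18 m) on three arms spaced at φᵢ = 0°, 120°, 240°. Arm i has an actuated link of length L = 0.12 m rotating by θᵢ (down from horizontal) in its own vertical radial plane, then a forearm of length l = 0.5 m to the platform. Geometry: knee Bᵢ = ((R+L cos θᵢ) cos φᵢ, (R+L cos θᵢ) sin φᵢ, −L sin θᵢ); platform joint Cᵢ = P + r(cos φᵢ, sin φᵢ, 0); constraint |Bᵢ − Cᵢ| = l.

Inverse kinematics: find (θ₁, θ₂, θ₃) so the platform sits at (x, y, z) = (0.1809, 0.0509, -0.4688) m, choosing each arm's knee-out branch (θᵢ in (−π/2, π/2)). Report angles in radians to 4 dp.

arm 1 (φ=0.0°): x'=0.1809, y'=0.0509
  A cos θ + B sin θ = C:  -0.0309·cos θ + -0.4688·sin θ = 0.0512
  θ1 = atan2(B,A) + arccos(C/0.4698) = -0.1750
φ2=120.0° → target in arm frame (-0.0464, -0.1821)
  e−x'=0.1964;  (l²−L²−(e−x')²−y'²−z²)/2L = -0.2329
  θ2 = atan2(B,A) + arccos(C/0.5083) = 0.8727
rotate P by −φ3: (-0.1345, 0.1312, -0.4688)
  A cos θ + B sin θ = C:  0.2845·cos θ + -0.4688·sin θ = -0.3431
  √(A²+B²)=0.5484;  θ3 = -1.0253+2.2468 ≈ 1.2215

θ₁ = -0.1750, θ₂ = 0.8727, θ₃ = 1.2215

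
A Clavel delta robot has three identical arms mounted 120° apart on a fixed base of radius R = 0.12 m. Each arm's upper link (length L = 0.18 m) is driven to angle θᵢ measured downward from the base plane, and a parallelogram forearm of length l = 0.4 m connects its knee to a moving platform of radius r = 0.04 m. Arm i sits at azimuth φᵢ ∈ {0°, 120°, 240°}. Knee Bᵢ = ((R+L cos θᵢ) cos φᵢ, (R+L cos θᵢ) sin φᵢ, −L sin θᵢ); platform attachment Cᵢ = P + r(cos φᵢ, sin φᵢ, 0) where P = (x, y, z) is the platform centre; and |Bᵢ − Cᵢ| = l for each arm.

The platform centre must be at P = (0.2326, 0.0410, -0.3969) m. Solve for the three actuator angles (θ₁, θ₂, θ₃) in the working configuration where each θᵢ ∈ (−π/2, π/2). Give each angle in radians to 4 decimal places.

φ1=0.0° → target in arm frame (0.2326, 0.0410)
  e−x'=-0.1526;  (l²−L²−(e−x')²−y'²−z²)/2L = -0.1525
  θ1 = atan2(B,A) + arccos(C/0.4252) = -0.0003
arm 2 (φ=120.0°): x'=-0.0808, y'=-0.2219
  A=0.1608, B=-0.3969, C=(l²−L²−A²−y'²−z²)/(2L)=-0.2918
  γ=atan2(-0.3969,0.1608)=-1.1859;  ψ=arccos(-0.6814)=2.3204;  θ2=γ+ψ≈1.1345
arm 3 (φ=240.0°): x'=-0.1518, y'=0.1809
  e−x'=0.2318;  (l²−L²−(e−x')²−y'²−z²)/2L = -0.3233
  √(A²+B²)=0.4596;  θ3 = -1.0422+2.3511 ≈ 1.3089

θ₁ = -0.0003, θ₂ = 1.1345, θ₃ = 1.3089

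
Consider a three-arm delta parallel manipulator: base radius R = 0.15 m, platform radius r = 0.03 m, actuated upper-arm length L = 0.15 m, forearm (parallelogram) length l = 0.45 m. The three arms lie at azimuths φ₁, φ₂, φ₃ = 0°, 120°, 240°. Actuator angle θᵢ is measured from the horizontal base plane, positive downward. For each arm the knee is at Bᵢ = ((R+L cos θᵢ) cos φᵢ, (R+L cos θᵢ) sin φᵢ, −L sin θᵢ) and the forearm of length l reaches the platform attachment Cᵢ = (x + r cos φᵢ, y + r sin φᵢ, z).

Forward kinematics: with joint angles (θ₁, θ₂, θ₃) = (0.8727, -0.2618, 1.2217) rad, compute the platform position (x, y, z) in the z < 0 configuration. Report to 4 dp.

φ1=0.0°: virtual centre (0.2164, 0.0000, -0.1149), radius l
φ2=120.0°: virtual centre (-0.1324, 0.2294, 0.0388), radius l
arm 3 at φ=240.0°: ρ3 = 0.1713;  S3 = (-0.0857, -0.1484, -0.1410)
|S₂|²−|S₁|² = 0.0116;  |S₃|²−|S₁|² = -0.0108
plane₁₂: -0.6977x+0.4588y+0.3075z = 0.0116
det = 0.4842;  x = 0.0031+0.1391z,  y = 0.0301+-0.4587z
into |P−S₁|² = l²: 1.2297z² + 0.1429z + -0.1429 = 0;  Δ = 0.7233;  z = -0.4039 or 0.2877 → z<0 root = -0.4039
x = -0.0530, y = 0.2154

(-0.0530, 0.2154, -0.4039)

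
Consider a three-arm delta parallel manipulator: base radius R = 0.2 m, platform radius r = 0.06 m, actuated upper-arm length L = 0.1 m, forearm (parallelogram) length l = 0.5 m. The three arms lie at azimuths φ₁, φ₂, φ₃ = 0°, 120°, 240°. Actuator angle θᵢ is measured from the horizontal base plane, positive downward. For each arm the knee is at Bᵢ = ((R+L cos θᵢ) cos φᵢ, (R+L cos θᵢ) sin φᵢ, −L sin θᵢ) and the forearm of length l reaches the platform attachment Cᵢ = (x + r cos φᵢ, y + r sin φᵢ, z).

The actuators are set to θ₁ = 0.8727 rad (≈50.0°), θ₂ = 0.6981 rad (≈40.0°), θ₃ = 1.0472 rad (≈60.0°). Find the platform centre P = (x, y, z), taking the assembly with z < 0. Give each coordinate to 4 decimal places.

(0.0001, 0.0442, -0.5309)

arm 1 at φ=0.0°: ρ1 = 0.2043;  centre 1 = (0.2043, 0.0000, -0.0766)
arm 2 at φ=120.0°: ρ2 = 0.2166;  centre 2 = (-0.1083, 0.1876, -0.0643)
centre 3 = (0.1900·cos240.0°, 0.1900·sin240.0°, -0.0866) = (-0.0950, -0.1645, -0.0866)
|centre ₂|²−|centre ₁|² = 0.0035;  |centre ₃|²−|centre ₁|² = -0.0040
plane₁₂: -0.6252x+0.3752y+0.0247z = 0.0035
Cramer: x(z) = 0.0008+0.0014z;  y(z) = 0.0106-0.0633z
quadratic in z: (1.0040)z²+(0.1513)z+(-0.2026)=0, √Δ=0.9147 → z ∈ {-0.5309, 0.3802}; z = -0.5309 (taking z<0)
x = 0.0001, y = 0.0442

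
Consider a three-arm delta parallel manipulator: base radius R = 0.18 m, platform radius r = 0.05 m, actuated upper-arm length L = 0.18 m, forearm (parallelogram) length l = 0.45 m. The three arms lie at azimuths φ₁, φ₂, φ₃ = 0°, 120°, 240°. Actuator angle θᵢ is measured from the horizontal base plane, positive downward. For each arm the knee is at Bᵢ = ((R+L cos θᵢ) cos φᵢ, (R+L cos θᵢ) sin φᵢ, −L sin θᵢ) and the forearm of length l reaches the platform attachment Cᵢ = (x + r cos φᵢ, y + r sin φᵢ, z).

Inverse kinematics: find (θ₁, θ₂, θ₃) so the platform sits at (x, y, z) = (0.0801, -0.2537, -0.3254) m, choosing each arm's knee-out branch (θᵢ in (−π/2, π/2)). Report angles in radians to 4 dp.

θ₁ = 0.1744, θ₂ = 1.3963, θ₃ = -0.3489

rotate P by −φ1: (0.0801, -0.2537, -0.3254)
  A cos θ + B sin θ = C:  0.0499·cos θ + -0.3254·sin θ = -0.0073
  √(A²+B²)=0.3292;  θ1 = -1.4186+1.5931 ≈ 0.1744
rotate P by −φ2: (-0.2598, 0.0575, -0.3254)
  A cos θ + B sin θ = C:  0.3898·cos θ + -0.3254·sin θ = -0.2528
  √(A²+B²)=0.5077;  θ2 = -0.6956+2.0919 ≈ 1.3963
rotate P by −φ3: (0.1797, 0.1962, -0.3254)
  A cos θ + B sin θ = C:  -0.0497·cos θ + -0.3254·sin θ = 0.0646
  θ3 = atan2(B,A) + arccos(C/0.3292) = -0.3489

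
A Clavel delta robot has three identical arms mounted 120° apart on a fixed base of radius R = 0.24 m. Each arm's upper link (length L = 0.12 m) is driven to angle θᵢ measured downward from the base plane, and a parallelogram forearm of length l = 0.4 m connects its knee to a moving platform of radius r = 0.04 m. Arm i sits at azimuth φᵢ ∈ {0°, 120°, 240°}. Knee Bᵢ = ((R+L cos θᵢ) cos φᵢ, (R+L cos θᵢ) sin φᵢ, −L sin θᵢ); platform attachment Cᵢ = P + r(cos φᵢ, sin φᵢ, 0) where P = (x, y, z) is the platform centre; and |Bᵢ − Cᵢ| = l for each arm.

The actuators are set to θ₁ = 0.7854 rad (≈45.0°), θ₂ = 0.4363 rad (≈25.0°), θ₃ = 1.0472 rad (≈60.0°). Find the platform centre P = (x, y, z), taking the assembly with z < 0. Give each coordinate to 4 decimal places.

(-0.0032, 0.0581, -0.3562)

φ1=0.0°: virtual centre (0.2849, 0.0000, -0.0849), radius l
centre 2 = (0.3088·cos120.0°, 0.3088·sin120.0°, -0.0507) = (-0.1544, 0.2674, -0.0507)
arm 3 at φ=240.0°: (R−r)+L cos θ3 = 0.2600;  centre 3 = (-0.1300, -0.2252, -0.1039)
|centre ₂|²−|centre ₁|² = 0.0096;  |centre ₃|²−|centre ₁|² = -0.0099
plane₁₂: -0.8785x+0.5348y+0.0683z = 0.0096
Cramer: x(z) = 0.0012+0.0123z;  y(z) = 0.0199-0.1074z
sphere 1 gives Az²+Bz+C=0 with A=1.0117, B=0.1584, C=-0.0719;  B²−4AC=0.3163;  roots -0.3562, 0.1996;  negative root z = -0.3562
x = -0.0032, y = 0.0581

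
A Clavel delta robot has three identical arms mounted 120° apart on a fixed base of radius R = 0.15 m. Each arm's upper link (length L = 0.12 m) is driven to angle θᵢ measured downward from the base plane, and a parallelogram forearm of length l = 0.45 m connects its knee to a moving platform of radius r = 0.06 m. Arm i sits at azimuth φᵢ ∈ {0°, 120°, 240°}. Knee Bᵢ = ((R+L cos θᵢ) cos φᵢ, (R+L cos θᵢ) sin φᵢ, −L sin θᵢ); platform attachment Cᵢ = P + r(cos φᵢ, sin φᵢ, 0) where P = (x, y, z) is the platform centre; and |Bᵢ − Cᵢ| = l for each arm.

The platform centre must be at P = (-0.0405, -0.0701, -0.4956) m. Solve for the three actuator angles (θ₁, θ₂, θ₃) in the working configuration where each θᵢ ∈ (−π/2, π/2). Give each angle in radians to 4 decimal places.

θ₁ = 0.9599, θ₂ = 0.9597, θ₃ = 0.5237

rotate P by −φ1: (-0.0405, -0.0701, -0.4956)
  e−x'=0.1305;  (l²−L²−(e−x')²−y'²−z²)/2L = -0.3311
  θ1 = atan2(B,A) + arccos(C/0.5125) = 0.9599
rotate P by −φ2: (-0.0405, 0.0701, -0.4956)
  A=0.1305, B=-0.4956, C=(l²−L²−A²−y'²−z²)/(2L)=-0.3311
  γ=atan2(-0.4956,0.1305)=-1.3134;  ψ=arccos(-0.6460)=2.2731;  θ2=γ+ψ≈0.9597
φ3=240.0° → target in arm frame (0.0810, 0.0000)
  A=0.0090, B=-0.4956, C=(l²−L²−A²−y'²−z²)/(2L)=-0.2400
  γ=atan2(-0.4956,0.0090)=-1.5526;  ψ=arccos(-0.4842)=2.0762;  θ3=γ+ψ≈0.5237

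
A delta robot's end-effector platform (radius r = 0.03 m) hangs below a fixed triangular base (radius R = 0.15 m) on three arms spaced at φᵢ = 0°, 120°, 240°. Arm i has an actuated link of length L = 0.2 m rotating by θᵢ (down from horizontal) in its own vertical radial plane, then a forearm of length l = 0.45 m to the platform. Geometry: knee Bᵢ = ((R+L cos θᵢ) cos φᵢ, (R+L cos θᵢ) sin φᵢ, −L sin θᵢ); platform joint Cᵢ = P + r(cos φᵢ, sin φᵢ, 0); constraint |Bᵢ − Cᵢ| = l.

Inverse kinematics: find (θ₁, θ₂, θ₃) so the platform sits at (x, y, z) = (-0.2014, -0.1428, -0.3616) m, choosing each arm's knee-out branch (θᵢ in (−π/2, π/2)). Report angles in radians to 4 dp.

θ₁ = 1.2217, θ₂ = 0.6978, θ₃ = -0.3491

arm 1 (φ=0.0°): x'=-0.2014, y'=-0.1428
  e−x'=0.3214;  (l²−L²−(e−x')²−y'²−z²)/2L = -0.2299
  √(A²+B²)=0.4838;  θ1 = -0.8442+2.0659 ≈ 1.2217
φ2=120.0° → target in arm frame (-0.0230, 0.2458)
  A cos θ + B sin θ = C:  0.1430·cos θ + -0.3616·sin θ = -0.1228
  γ=atan2(-0.3616,0.1430)=-1.1943;  ψ=arccos(-0.3158)=1.8921;  θ2=γ+ψ≈0.6978
rotate P by −φ3: (0.2244, -0.1030, -0.3616)
  A=-0.1044, B=-0.3616, C=(l²−L²−A²−y'²−z²)/(2L)=0.0256
  γ=atan2(-0.3616,-0.1044)=-1.8518;  ψ=arccos(0.0680)=1.5027;  θ3=γ+ψ≈-0.3491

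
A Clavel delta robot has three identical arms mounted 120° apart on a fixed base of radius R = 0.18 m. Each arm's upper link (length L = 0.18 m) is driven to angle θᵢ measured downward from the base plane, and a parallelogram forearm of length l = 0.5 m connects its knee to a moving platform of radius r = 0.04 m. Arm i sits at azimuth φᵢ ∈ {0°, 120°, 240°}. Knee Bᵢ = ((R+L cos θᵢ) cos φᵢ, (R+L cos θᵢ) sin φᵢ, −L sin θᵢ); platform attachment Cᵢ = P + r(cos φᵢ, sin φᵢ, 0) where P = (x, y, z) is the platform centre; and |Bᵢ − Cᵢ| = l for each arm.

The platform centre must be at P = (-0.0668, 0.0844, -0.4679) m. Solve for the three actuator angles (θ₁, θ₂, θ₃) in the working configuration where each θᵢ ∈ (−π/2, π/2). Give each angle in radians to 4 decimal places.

rotate P by −φ1: (-0.0668, 0.0844, -0.4679)
  A cos θ + B sin θ = C:  0.2068·cos θ + -0.4679·sin θ = -0.1423
  θ1 = atan2(B,A) + arccos(C/0.5116) = 0.6980
φ2=120.0° → target in arm frame (0.1065, 0.0157)
  A=0.0335, B=-0.4679, C=(l²−L²−A²−y'²−z²)/(2L)=-0.0075
  √(A²+B²)=0.4691;  θ2 = -1.4993+1.5868 ≈ 0.0875
arm 3 (φ=240.0°): x'=-0.0397, y'=-0.1001
  e−x'=0.1797;  (l²−L²−(e−x')²−y'²−z²)/2L = -0.1212
  γ=atan2(-0.4679,0.1797)=-1.2041;  ψ=arccos(-0.2418)=1.8150;  θ3=γ+ψ≈0.6109

θ₁ = 0.6980, θ₂ = 0.0875, θ₃ = 0.6109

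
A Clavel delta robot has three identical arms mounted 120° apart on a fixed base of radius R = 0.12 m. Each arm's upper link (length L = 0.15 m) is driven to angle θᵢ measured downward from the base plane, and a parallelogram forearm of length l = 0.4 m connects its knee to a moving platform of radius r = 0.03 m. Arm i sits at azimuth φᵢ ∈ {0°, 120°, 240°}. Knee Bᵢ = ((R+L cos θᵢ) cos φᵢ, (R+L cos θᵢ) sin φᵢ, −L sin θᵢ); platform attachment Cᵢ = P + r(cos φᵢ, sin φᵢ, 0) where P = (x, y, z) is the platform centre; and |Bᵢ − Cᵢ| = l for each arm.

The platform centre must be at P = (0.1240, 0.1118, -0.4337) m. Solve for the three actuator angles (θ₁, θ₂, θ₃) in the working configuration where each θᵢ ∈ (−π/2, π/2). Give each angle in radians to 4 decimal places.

θ₁ = 0.4365, θ₂ = 0.7855, θ₃ = 1.3961

arm 1 (φ=0.0°): x'=0.1240, y'=0.1118
  e−x'=-0.0340;  (l²−L²−(e−x')²−y'²−z²)/2L = -0.2142
  √(A²+B²)=0.4350;  θ1 = -1.6490+2.0855 ≈ 0.4365
φ2=120.0° → target in arm frame (0.0348, -0.1633)
  A cos θ + B sin θ = C:  0.0552·cos θ + -0.4337·sin θ = -0.2677
  √(A²+B²)=0.4372;  θ2 = -1.4442+2.2297 ≈ 0.7855
φ3=240.0° → target in arm frame (-0.1588, 0.0515)
  e−x'=0.2488;  (l²−L²−(e−x')²−y'²−z²)/2L = -0.3839
  √(A²+B²)=0.5000;  θ3 = -1.0499+2.4461 ≈ 1.3961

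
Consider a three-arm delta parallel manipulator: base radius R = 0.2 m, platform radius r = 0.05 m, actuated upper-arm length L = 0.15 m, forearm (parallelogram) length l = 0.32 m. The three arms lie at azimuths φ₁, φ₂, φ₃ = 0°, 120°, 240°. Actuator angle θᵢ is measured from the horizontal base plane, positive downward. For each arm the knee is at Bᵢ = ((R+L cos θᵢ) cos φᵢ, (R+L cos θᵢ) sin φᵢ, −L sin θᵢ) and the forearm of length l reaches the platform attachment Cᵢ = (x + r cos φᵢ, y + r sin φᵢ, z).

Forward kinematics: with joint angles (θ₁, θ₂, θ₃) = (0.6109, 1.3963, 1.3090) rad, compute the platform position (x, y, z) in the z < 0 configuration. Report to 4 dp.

(0.0957, -0.0112, -0.3523)

φ1=0.0°: virtual centre (0.2729, 0.0000, -0.0860), radius l
φ2=120.0°: virtual centre (-0.0880, 0.1525, -0.1477), radius l
φ3=240.0°: virtual centre (-0.0944, -0.1635, -0.1449), radius l
|O₂|²−|O₁|² = -0.0290;  |O₃|²−|O₁|² = -0.0252
plane₁₂: -0.7218x+0.3049y+-0.1234z = -0.0290
det = 0.4600;  x = 0.0374+-0.1657z,  y = -0.0068+0.0123z
sphere 1 gives Az²+Bz+C=0 with A=1.0276, B=0.2500, C=-0.0395;  B²−4AC=0.2248;  roots -0.3523, 0.1091;  negative root z = -0.3523
x = 0.0957, y = -0.0112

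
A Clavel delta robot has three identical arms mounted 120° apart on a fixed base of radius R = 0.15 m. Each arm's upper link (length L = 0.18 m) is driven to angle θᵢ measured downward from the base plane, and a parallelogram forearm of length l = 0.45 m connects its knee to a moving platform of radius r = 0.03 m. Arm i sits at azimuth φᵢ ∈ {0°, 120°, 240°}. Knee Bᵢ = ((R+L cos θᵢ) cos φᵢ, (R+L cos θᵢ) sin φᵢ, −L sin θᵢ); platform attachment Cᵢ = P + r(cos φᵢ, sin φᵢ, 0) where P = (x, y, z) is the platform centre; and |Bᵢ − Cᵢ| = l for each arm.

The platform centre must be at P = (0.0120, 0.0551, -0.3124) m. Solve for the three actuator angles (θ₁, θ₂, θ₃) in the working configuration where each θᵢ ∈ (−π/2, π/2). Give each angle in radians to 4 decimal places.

φ1=0.0° → target in arm frame (0.0120, 0.0551)
  A=0.1080, B=-0.3124, C=(l²−L²−A²−y'²−z²)/(2L)=0.1606
  √(A²+B²)=0.3305;  θ1 = -1.2379+1.0635 ≈ -0.1744
φ2=120.0° → target in arm frame (0.0417, -0.0379)
  e−x'=0.0783;  (l²−L²−(e−x')²−y'²−z²)/2L = 0.1804
  γ=atan2(-0.3124,0.0783)=-1.3253;  ψ=arccos(0.5601)=0.9763;  θ2=γ+ψ≈-0.3490
arm 3 (φ=240.0°): x'=-0.0537, y'=-0.0172
  e−x'=0.1737;  (l²−L²−(e−x')²−y'²−z²)/2L = 0.1168
  √(A²+B²)=0.3575;  θ3 = -1.0633+1.2380 ≈ 0.1747

θ₁ = -0.1744, θ₂ = -0.3490, θ₃ = 0.1747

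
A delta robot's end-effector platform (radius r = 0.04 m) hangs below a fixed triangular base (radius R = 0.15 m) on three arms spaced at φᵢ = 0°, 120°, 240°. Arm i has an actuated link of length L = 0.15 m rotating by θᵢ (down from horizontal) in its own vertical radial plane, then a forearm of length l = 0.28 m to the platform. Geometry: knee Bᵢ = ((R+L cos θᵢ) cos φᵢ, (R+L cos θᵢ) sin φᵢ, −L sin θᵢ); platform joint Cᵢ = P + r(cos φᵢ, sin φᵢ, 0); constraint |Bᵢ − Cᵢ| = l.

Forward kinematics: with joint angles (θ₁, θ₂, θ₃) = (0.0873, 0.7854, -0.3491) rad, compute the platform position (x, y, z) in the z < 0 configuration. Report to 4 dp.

centre 1 = (0.2594·cos0.0°, 0.2594·sin0.0°, -0.0131) = (0.2594, 0.0000, -0.0131)
arm 2 at φ=120.0°: (R−r)+L cos θ2 = 0.2161;  centre 2 = (-0.1080, 0.1871, -0.1061)
arm 3 at φ=240.0°: (R−r)+L cos θ3 = 0.2510;  centre 3 = (-0.1255, -0.2173, 0.0513)
eliminate P² terms by subtracting sphere 1 from 2 and 3
linear system: -0.7349x+0.3742y = -0.0095−-0.1860z; -0.7698x+-0.4347y = -0.0019−0.1288z
det = 0.6075;  x = 0.0080+-0.0537z,  y = -0.0098+0.3914z
quadratic in z: (1.1561)z²+(0.0455)z+(-0.0149)=0, √Δ=0.2664 → z ∈ {-0.1349, 0.0956}; z = -0.1349 (taking z<0)
x = 0.0152, y = -0.0626

(0.0152, -0.0626, -0.1349)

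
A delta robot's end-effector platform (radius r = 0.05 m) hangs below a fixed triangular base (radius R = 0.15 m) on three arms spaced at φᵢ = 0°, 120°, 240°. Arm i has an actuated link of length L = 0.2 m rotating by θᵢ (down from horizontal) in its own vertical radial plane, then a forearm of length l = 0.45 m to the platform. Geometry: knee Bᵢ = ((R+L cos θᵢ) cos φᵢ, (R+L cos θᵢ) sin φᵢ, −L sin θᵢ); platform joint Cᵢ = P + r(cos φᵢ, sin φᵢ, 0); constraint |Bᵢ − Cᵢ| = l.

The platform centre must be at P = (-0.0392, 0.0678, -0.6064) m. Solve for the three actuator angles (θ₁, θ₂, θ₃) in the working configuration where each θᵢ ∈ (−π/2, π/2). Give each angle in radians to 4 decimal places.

rotate P by −φ1: (-0.0392, 0.0678, -0.6064)
  A cos θ + B sin θ = C:  0.1392·cos θ + -0.6064·sin θ = -0.5730
  √(A²+B²)=0.6222;  θ1 = -1.3452+2.7413 ≈ 1.3961
arm 2 (φ=120.0°): x'=0.0783, y'=0.0000
  A cos θ + B sin θ = C:  0.0217·cos θ + -0.6064·sin θ = -0.5142
  θ2 = atan2(B,A) + arccos(C/0.6068) = 1.0469
arm 3 (φ=240.0°): x'=-0.0391, y'=-0.0678
  A cos θ + B sin θ = C:  0.1391·cos θ + -0.6064·sin θ = -0.5729
  γ=atan2(-0.6064,0.1391)=-1.3453;  ψ=arccos(-0.9209)=2.7412;  θ3=γ+ψ≈1.3959

θ₁ = 1.3961, θ₂ = 1.0469, θ₃ = 1.3959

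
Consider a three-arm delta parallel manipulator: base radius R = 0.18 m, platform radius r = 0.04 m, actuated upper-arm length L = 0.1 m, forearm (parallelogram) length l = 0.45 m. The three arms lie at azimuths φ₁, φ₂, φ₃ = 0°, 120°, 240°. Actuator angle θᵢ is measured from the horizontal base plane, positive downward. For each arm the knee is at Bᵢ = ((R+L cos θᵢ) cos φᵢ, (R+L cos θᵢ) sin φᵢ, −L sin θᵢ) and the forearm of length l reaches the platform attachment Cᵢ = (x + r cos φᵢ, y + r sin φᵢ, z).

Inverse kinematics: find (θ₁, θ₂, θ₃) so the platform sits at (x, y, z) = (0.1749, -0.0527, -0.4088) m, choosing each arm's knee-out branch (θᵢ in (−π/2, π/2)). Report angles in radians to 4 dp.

θ₁ = -0.3488, θ₂ = 1.3092, θ₃ = 0.8731

rotate P by −φ1: (0.1749, -0.0527, -0.4088)
  e−x'=-0.0349;  (l²−L²−(e−x')²−y'²−z²)/2L = 0.1069
  θ1 = atan2(B,A) + arccos(C/0.4103) = -0.3488
arm 2 (φ=120.0°): x'=-0.1331, y'=-0.1251
  A cos θ + B sin θ = C:  0.2731·cos θ + -0.4088·sin θ = -0.3242
  √(A²+B²)=0.4916;  θ2 = -0.9819+2.2910 ≈ 1.3092
φ3=240.0° → target in arm frame (-0.0418, 0.1778)
  e−x'=0.1818;  (l²−L²−(e−x')²−y'²−z²)/2L = -0.1965
  θ3 = atan2(B,A) + arccos(C/0.4474) = 0.8731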